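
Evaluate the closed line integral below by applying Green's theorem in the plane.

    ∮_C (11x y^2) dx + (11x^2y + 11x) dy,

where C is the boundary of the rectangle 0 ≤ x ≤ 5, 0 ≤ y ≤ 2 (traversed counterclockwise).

Green's theorem converts the closed line integral into a double integral over the enclosed region D:

    ∮_C P dx + Q dy = ∬_D (∂Q/∂x - ∂P/∂y) dA.

Here P = 11x y^2, Q = 11x^2y + 11x, so

    ∂Q/∂x = 22x y + 11,    ∂P/∂y = 22x y,
    ∂Q/∂x - ∂P/∂y = 11.

D is the region 0 ≤ x ≤ 5, 0 ≤ y ≤ 2. Evaluating the double integral:

    ∬_D (11) dA = ∫_0^{5} ∫_0^{2} (11) dy dx.

Inner (y from 0 to 2): 22.
Outer (x from 0 to 5): 110.

Therefore ∮_C P dx + Q dy = 110.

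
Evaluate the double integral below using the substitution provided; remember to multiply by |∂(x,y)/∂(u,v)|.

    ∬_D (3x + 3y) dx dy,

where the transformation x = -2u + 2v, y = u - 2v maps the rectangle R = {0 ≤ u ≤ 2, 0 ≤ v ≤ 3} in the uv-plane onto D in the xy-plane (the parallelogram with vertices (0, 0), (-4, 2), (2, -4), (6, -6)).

Compute the Jacobian determinant of (x, y) with respect to (u, v):

    ∂(x,y)/∂(u,v) = | -2  2 | = (-2)(-2) - (2)(1) = 2.
                   | 1  -2 |

Its absolute value is |J| = 2 (the area scaling factor).

Substituting x = -2u + 2v, y = u - 2v into the integrand,

    3x + 3y → -3u,

so the integral becomes

    ∬_R (-3u) · |J| du dv = ∫_0^2 ∫_0^3 (-6u) dv du.

Inner (v): -18u.
Outer (u): -36.

Therefore ∬_D (3x + 3y) dx dy = -36.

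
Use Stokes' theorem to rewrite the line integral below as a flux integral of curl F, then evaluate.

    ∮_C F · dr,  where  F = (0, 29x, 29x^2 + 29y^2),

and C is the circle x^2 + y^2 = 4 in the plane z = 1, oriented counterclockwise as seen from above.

Let S be the flat disk x^2 + y^2 ≤ 4 in the plane z = 1, with upward unit normal n̂ = ẑ. By Stokes' theorem,

    ∮_C F · dr = ∬_S (∇ × F) · n̂ dS = ∬_D (curl F)_z dA,

where D is the disk x^2 + y^2 ≤ 4.

Compute the curl of F = (0, 29x, 29x^2 + 29y^2):
    (∇ × F)_x = ∂F_z/∂y - ∂F_y/∂z = 58y,
    (∇ × F)_y = ∂F_x/∂z - ∂F_z/∂x = -58x,
    (∇ × F)_z = ∂F_y/∂x - ∂F_x/∂y = 29.

On z = 1, (curl F)_z = 29.

Convert to polar (x = r cos θ, y = r sin θ, dA = r dr dθ); the integrand becomes 29, so

    ∬_D (curl F)_z dA = ∫_0^{2π} ∫_0^{2} (29) · r dr dθ.

Inner (r from 0 to 2): 58.
Outer (θ from 0 to 2π): 116π.

Therefore ∮_C F · dr = 116π.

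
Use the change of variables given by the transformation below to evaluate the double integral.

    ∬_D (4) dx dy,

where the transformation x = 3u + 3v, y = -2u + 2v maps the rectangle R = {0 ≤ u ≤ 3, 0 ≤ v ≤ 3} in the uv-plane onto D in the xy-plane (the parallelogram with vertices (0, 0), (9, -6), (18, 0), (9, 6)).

Compute the Jacobian determinant of (x, y) with respect to (u, v):

    ∂(x,y)/∂(u,v) = | 3  3 | = (3)(2) - (3)(-2) = 12.
                   | -2  2 |

Its absolute value is |J| = 12 (the area scaling factor).

Substituting x = 3u + 3v, y = -2u + 2v into the integrand,

    4 → 4,

so the integral becomes

    ∬_R (4) · |J| du dv = ∫_0^3 ∫_0^3 (48) dv du.

Inner (v): 144.
Outer (u): 432.

Therefore ∬_D (4) dx dy = 432.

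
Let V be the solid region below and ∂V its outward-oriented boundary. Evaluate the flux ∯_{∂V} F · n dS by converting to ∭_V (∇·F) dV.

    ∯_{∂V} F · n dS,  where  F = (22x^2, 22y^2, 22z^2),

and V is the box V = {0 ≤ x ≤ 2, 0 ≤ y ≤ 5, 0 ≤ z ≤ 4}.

By the divergence theorem,

    ∯_{∂V} F · n dS = ∭_V (∇ · F) dV.

Compute the divergence:
    ∇ · F = ∂F_x/∂x + ∂F_y/∂y + ∂F_z/∂z = 44x + 44y + 44z.

V is a rectangular box, so dV = dx dy dz with 0 ≤ x ≤ 2, 0 ≤ y ≤ 5, 0 ≤ z ≤ 4.

Integrate (44x + 44y + 44z) over V as an iterated integral:

    ∭_V (∇·F) dV = ∫_0^{2} ∫_0^{5} ∫_0^{4} (44x + 44y + 44z) dz dy dx.

Inner (z from 0 to 4): 176x + 176y + 352.
Middle (y from 0 to 5): 880x + 3960.
Outer (x from 0 to 2): 9680.

Therefore ∯_{∂V} F · n dS = 9680.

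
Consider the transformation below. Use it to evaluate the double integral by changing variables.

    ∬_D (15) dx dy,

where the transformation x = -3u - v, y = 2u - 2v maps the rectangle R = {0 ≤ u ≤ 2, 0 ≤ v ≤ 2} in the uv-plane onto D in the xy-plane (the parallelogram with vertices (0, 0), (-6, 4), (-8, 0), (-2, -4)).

Compute the Jacobian determinant of (x, y) with respect to (u, v):

    ∂(x,y)/∂(u,v) = | -3  -1 | = (-3)(-2) - (-1)(2) = 8.
                   | 2  -2 |

Its absolute value is |J| = 8 (the area scaling factor).

Substituting x = -3u - v, y = 2u - 2v into the integrand,

    15 → 15,

so the integral becomes

    ∬_R (15) · |J| du dv = ∫_0^2 ∫_0^2 (120) dv du.

Inner (v): 240.
Outer (u): 480.

Therefore ∬_D (15) dx dy = 480.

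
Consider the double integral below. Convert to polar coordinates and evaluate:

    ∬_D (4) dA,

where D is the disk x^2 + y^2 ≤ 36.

The region D is 0 ≤ r ≤ 6, 0 ≤ θ ≤ 2π in polar coordinates, where x = r cos(θ), y = r sin(θ), and dA = r dr dθ.

Under the substitution, the integrand becomes 4, so

    ∬_D (4) dA = ∫_{0}^{2π} ∫_{0}^{6} (4) · r dr dθ.

Inner integral (in r): ∫_{0}^{6} (4) · r dr = 72.

Outer integral (in θ): ∫_{0}^{2π} (72) dθ = 144π.

Therefore ∬_D (4) dA = 144π.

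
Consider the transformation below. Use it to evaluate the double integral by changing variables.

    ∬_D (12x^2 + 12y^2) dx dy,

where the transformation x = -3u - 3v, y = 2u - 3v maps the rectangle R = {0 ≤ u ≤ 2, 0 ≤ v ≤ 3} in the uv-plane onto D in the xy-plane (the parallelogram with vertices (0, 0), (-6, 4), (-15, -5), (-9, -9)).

Compute the Jacobian determinant of (x, y) with respect to (u, v):

    ∂(x,y)/∂(u,v) = | -3  -3 | = (-3)(-3) - (-3)(2) = 15.
                   | 2  -3 |

Its absolute value is |J| = 15 (the area scaling factor).

Substituting x = -3u - 3v, y = 2u - 3v into the integrand,

    12x^2 + 12y^2 → 156u^2 + 72u v + 216v^2,

so the integral becomes

    ∬_R (156u^2 + 72u v + 216v^2) · |J| du dv = ∫_0^2 ∫_0^3 (2340u^2 + 1080u v + 3240v^2) dv du.

Inner (v): 7020u^2 + 4860u + 29160.
Outer (u): 86760.

Therefore ∬_D (12x^2 + 12y^2) dx dy = 86760.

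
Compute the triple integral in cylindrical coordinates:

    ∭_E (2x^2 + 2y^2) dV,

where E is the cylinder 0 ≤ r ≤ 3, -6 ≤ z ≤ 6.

In cylindrical coordinates, x = r cos(θ), y = r sin(θ), z = z, and dV = r dr dθ dz.

The integrand becomes 2r^2, so

    ∭_E (2x^2 + 2y^2) dV = ∫_{0}^{2π} ∫_{0}^{3} ∫_{-6}^{6} (2r^2) · r dz dr dθ.

Inner (z): 24r^3.
Middle (r from 0 to 3): 486.
Outer (θ): 972π.

Therefore the triple integral equals 972π.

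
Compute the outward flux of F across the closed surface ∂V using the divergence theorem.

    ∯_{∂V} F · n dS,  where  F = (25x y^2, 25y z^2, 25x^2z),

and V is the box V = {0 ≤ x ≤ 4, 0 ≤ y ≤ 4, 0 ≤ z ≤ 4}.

By the divergence theorem,

    ∯_{∂V} F · n dS = ∭_V (∇ · F) dV.

Compute the divergence:
    ∇ · F = ∂F_x/∂x + ∂F_y/∂y + ∂F_z/∂z = 25y^2 + 25z^2 + 25x^2 = 25x^2 + 25y^2 + 25z^2.

V is a rectangular box, so dV = dx dy dz with 0 ≤ x ≤ 4, 0 ≤ y ≤ 4, 0 ≤ z ≤ 4.

Integrate (25x^2 + 25y^2 + 25z^2) over V as an iterated integral:

    ∭_V (∇·F) dV = ∫_0^{4} ∫_0^{4} ∫_0^{4} (25x^2 + 25y^2 + 25z^2) dz dy dx.

Inner (z from 0 to 4): 100x^2 + 100y^2 + 1600/3.
Middle (y from 0 to 4): 400x^2 + 12800/3.
Outer (x from 0 to 4): 25600.

Therefore ∯_{∂V} F · n dS = 25600.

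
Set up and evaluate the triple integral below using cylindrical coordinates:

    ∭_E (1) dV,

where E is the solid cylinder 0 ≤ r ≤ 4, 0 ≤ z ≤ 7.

In cylindrical coordinates, x = r cos(θ), y = r sin(θ), z = z, and dV = r dr dθ dz.

The integrand becomes 1, so

    ∭_E (1) dV = ∫_{0}^{2π} ∫_{0}^{4} ∫_{0}^{7} (1) · r dz dr dθ.

Inner (z): 7r.
Middle (r from 0 to 4): 56.
Outer (θ): 112π.

Therefore the triple integral equals 112π.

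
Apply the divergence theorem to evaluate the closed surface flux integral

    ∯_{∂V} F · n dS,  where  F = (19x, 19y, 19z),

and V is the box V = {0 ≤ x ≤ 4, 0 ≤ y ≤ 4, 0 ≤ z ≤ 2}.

By the divergence theorem,

    ∯_{∂V} F · n dS = ∭_V (∇ · F) dV.

Compute the divergence:
    ∇ · F = ∂F_x/∂x + ∂F_y/∂y + ∂F_z/∂z = 19 + 19 + 19 = 57.

V is a rectangular box, so dV = dx dy dz with 0 ≤ x ≤ 4, 0 ≤ y ≤ 4, 0 ≤ z ≤ 2.

Integrate (57) over V as an iterated integral:

    ∭_V (∇·F) dV = ∫_0^{4} ∫_0^{4} ∫_0^{2} (57) dz dy dx.

Inner (z from 0 to 2): 114.
Middle (y from 0 to 4): 456.
Outer (x from 0 to 4): 1824.

Therefore ∯_{∂V} F · n dS = 1824.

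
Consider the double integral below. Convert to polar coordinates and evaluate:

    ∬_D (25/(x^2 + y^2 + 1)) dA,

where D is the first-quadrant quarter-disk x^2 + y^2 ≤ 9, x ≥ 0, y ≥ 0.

The region D is 0 ≤ r ≤ 3, 0 ≤ θ ≤ π/2 in polar coordinates, where x = r cos(θ), y = r sin(θ), and dA = r dr dθ.

Under the substitution, the integrand becomes 25/(r^2 + 1), so

    ∬_D (25/(x^2 + y^2 + 1)) dA = ∫_{0}^{π/2} ∫_{0}^{3} (25/(r^2 + 1)) · r dr dθ.

Inner integral (in r): ∫_{0}^{3} (25/(r^2 + 1)) · r dr = 25log(10)/2.

Outer integral (in θ): ∫_{0}^{π/2} (25log(10)/2) dθ = 25π log(10)/4.

Therefore ∬_D (25/(x^2 + y^2 + 1)) dA = 25π log(10)/4.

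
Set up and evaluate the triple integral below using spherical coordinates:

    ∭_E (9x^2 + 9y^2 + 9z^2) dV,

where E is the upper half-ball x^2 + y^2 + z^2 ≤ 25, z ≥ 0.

In spherical coordinates, x = ρ sin(φ) cos(θ), y = ρ sin(φ) sin(θ), z = ρ cos(φ), and dV = ρ^2 sin(φ) dρ dφ dθ.

The integrand becomes 9ρ^2, so

    ∭_E (9x^2 + 9y^2 + 9z^2) dV = ∫_{0}^{2π} ∫_{0}^{π/2} ∫_{0}^{5} (9ρ^2) · ρ^2 sin(φ) dρ dφ dθ.

Inner (ρ): 5625sin(φ).
Middle (φ): 5625.
Outer (θ): 11250π.

Therefore the triple integral equals 11250π.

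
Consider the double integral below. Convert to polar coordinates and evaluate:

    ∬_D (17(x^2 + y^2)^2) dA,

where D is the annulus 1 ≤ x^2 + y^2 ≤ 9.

The region D is 1 ≤ r ≤ 3, 0 ≤ θ ≤ 2π in polar coordinates, where x = r cos(θ), y = r sin(θ), and dA = r dr dθ.

Under the substitution, the integrand becomes 17r^4, so

    ∬_D (17(x^2 + y^2)^2) dA = ∫_{0}^{2π} ∫_{1}^{3} (17r^4) · r dr dθ.

Inner integral (in r): ∫_{1}^{3} (17r^4) · r dr = 6188/3.

Outer integral (in θ): ∫_{0}^{2π} (6188/3) dθ = 12376π/3.

Therefore ∬_D (17(x^2 + y^2)^2) dA = 12376π/3.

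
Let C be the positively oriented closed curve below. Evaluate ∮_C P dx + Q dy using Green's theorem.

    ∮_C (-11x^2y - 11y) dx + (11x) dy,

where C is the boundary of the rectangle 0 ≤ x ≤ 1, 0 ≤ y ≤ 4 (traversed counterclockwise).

Green's theorem converts the closed line integral into a double integral over the enclosed region D:

    ∮_C P dx + Q dy = ∬_D (∂Q/∂x - ∂P/∂y) dA.

Here P = -11x^2y - 11y, Q = 11x, so

    ∂Q/∂x = 11,    ∂P/∂y = -11x^2 - 11,
    ∂Q/∂x - ∂P/∂y = 11x^2 + 22.

D is the region 0 ≤ x ≤ 1, 0 ≤ y ≤ 4. Evaluating the double integral:

    ∬_D (11x^2 + 22) dA = ∫_0^{1} ∫_0^{4} (11x^2 + 22) dy dx.

Inner (y from 0 to 4): 44x^2 + 88.
Outer (x from 0 to 1): 308/3.

Therefore ∮_C P dx + Q dy = 308/3.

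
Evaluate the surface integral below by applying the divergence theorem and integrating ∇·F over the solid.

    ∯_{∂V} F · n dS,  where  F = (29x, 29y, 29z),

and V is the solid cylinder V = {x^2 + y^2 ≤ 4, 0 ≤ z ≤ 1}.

By the divergence theorem,

    ∯_{∂V} F · n dS = ∭_V (∇ · F) dV.

Compute the divergence:
    ∇ · F = ∂F_x/∂x + ∂F_y/∂y + ∂F_z/∂z = 29 + 29 + 29 = 87.

In cylindrical coordinates, x = r cos(θ), y = r sin(θ), z = z, dV = r dr dθ dz, with 0 ≤ r ≤ 2, 0 ≤ θ ≤ 2π, 0 ≤ z ≤ 1.

The integrand, after substitution and multiplying by the volume element, becomes (87) · r, so

    ∭_V (∇·F) dV = ∫_0^{2π} ∫_0^{2} ∫_0^{1} (87) · r dz dr dθ.

Inner (z from 0 to 1): 87r.
Middle (r from 0 to 2): 174.
Outer (θ from 0 to 2π): 348π.

Therefore ∯_{∂V} F · n dS = 348π.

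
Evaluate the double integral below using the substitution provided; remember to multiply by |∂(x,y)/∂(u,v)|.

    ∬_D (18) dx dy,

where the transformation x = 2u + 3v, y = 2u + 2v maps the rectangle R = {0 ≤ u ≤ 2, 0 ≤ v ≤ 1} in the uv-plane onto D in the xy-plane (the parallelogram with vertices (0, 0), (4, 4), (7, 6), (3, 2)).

Compute the Jacobian determinant of (x, y) with respect to (u, v):

    ∂(x,y)/∂(u,v) = | 2  3 | = (2)(2) - (3)(2) = -2.
                   | 2  2 |

Its absolute value is |J| = 2 (the area scaling factor).

Substituting x = 2u + 3v, y = 2u + 2v into the integrand,

    18 → 18,

so the integral becomes

    ∬_R (18) · |J| du dv = ∫_0^2 ∫_0^1 (36) dv du.

Inner (v): 36.
Outer (u): 72.

Therefore ∬_D (18) dx dy = 72.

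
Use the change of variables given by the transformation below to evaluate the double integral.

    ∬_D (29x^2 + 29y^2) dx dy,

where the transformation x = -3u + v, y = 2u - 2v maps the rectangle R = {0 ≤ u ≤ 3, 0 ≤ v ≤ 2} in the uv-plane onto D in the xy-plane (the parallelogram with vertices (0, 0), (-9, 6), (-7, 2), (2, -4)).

Compute the Jacobian determinant of (x, y) with respect to (u, v):

    ∂(x,y)/∂(u,v) = | -3  1 | = (-3)(-2) - (1)(2) = 4.
                   | 2  -2 |

Its absolute value is |J| = 4 (the area scaling factor).

Substituting x = -3u + v, y = 2u - 2v into the integrand,

    29x^2 + 29y^2 → 377u^2 - 406u v + 145v^2,

so the integral becomes

    ∬_R (377u^2 - 406u v + 145v^2) · |J| du dv = ∫_0^3 ∫_0^2 (1508u^2 - 1624u v + 580v^2) dv du.

Inner (v): 3016u^2 - 3248u + 4640/3.
Outer (u): 17168.

Therefore ∬_D (29x^2 + 29y^2) dx dy = 17168.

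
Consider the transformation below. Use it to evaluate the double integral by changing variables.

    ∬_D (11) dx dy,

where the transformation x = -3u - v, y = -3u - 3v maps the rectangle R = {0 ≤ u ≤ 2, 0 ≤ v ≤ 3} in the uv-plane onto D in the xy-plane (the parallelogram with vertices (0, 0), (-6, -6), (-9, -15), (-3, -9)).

Compute the Jacobian determinant of (x, y) with respect to (u, v):

    ∂(x,y)/∂(u,v) = | -3  -1 | = (-3)(-3) - (-1)(-3) = 6.
                   | -3  -3 |

Its absolute value is |J| = 6 (the area scaling factor).

Substituting x = -3u - v, y = -3u - 3v into the integrand,

    11 → 11,

so the integral becomes

    ∬_R (11) · |J| du dv = ∫_0^2 ∫_0^3 (66) dv du.

Inner (v): 198.
Outer (u): 396.

Therefore ∬_D (11) dx dy = 396.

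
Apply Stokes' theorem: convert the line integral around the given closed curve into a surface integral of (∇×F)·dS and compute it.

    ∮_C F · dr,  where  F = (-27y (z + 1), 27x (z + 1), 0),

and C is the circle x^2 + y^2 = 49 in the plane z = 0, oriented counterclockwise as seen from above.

Let S be the flat disk x^2 + y^2 ≤ 49 in the plane z = 0, with upward unit normal n̂ = ẑ. By Stokes' theorem,

    ∮_C F · dr = ∬_S (∇ × F) · n̂ dS = ∬_D (curl F)_z dA,

where D is the disk x^2 + y^2 ≤ 49.

Compute the curl of F = (-27y (z + 1), 27x (z + 1), 0):
    (∇ × F)_x = ∂F_z/∂y - ∂F_y/∂z = -27x,
    (∇ × F)_y = ∂F_x/∂z - ∂F_z/∂x = -27y,
    (∇ × F)_z = ∂F_y/∂x - ∂F_x/∂y = 54z + 54.

On z = 0, (curl F)_z = 54.

Convert to polar (x = r cos θ, y = r sin θ, dA = r dr dθ); the integrand becomes 54, so

    ∬_D (curl F)_z dA = ∫_0^{2π} ∫_0^{7} (54) · r dr dθ.

Inner (r from 0 to 7): 1323.
Outer (θ from 0 to 2π): 2646π.

Therefore ∮_C F · dr = 2646π.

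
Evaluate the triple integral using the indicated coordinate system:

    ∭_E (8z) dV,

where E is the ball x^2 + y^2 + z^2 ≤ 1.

In spherical coordinates, x = ρ sin(φ) cos(θ), y = ρ sin(φ) sin(θ), z = ρ cos(φ), and dV = ρ^2 sin(φ) dρ dφ dθ.

The integrand becomes 8ρ cos(φ), so

    ∭_E (8z) dV = ∫_{0}^{2π} ∫_{0}^{π} ∫_{0}^{1} (8ρ cos(φ)) · ρ^2 sin(φ) dρ dφ dθ.

Inner (ρ): sin(2φ).
Middle (φ): 0.
Outer (θ): 0.

Therefore the triple integral equals 0.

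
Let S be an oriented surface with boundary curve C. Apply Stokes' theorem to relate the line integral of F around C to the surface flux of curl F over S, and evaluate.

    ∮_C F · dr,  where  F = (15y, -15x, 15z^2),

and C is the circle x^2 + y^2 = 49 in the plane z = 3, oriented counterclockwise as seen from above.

Let S be the flat disk x^2 + y^2 ≤ 49 in the plane z = 3, with upward unit normal n̂ = ẑ. By Stokes' theorem,

    ∮_C F · dr = ∬_S (∇ × F) · n̂ dS = ∬_D (curl F)_z dA,

where D is the disk x^2 + y^2 ≤ 49.

Compute the curl of F = (15y, -15x, 15z^2):
    (∇ × F)_x = ∂F_z/∂y - ∂F_y/∂z = 0,
    (∇ × F)_y = ∂F_x/∂z - ∂F_z/∂x = 0,
    (∇ × F)_z = ∂F_y/∂x - ∂F_x/∂y = -30.

On z = 3, (curl F)_z = -30.

Convert to polar (x = r cos θ, y = r sin θ, dA = r dr dθ); the integrand becomes -30, so

    ∬_D (curl F)_z dA = ∫_0^{2π} ∫_0^{7} (-30) · r dr dθ.

Inner (r from 0 to 7): -735.
Outer (θ from 0 to 2π): -1470π.

Therefore ∮_C F · dr = -1470π.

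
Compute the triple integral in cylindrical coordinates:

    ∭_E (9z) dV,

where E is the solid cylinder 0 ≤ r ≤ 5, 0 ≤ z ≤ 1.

In cylindrical coordinates, x = r cos(θ), y = r sin(θ), z = z, and dV = r dr dθ dz.

The integrand becomes 9z, so

    ∭_E (9z) dV = ∫_{0}^{2π} ∫_{0}^{5} ∫_{0}^{1} (9z) · r dz dr dθ.

Inner (z): 9r/2.
Middle (r from 0 to 5): 225/4.
Outer (θ): 225π/2.

Therefore the triple integral equals 225π/2.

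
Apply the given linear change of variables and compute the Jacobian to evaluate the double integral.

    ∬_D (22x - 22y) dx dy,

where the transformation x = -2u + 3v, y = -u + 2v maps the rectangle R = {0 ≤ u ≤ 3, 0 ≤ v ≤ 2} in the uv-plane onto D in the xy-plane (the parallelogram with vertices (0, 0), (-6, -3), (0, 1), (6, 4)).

Compute the Jacobian determinant of (x, y) with respect to (u, v):

    ∂(x,y)/∂(u,v) = | -2  3 | = (-2)(2) - (3)(-1) = -1.
                   | -1  2 |

Its absolute value is |J| = 1 (the area scaling factor).

Substituting x = -2u + 3v, y = -u + 2v into the integrand,

    22x - 22y → -22u + 22v,

so the integral becomes

    ∬_R (-22u + 22v) · |J| du dv = ∫_0^3 ∫_0^2 (-22u + 22v) dv du.

Inner (v): 44 - 44u.
Outer (u): -66.

Therefore ∬_D (22x - 22y) dx dy = -66.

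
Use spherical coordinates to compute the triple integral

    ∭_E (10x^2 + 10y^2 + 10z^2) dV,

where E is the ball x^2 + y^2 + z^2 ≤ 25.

In spherical coordinates, x = ρ sin(φ) cos(θ), y = ρ sin(φ) sin(θ), z = ρ cos(φ), and dV = ρ^2 sin(φ) dρ dφ dθ.

The integrand becomes 10ρ^2, so

    ∭_E (10x^2 + 10y^2 + 10z^2) dV = ∫_{0}^{2π} ∫_{0}^{π} ∫_{0}^{5} (10ρ^2) · ρ^2 sin(φ) dρ dφ dθ.

Inner (ρ): 6250sin(φ).
Middle (φ): 12500.
Outer (θ): 25000π.

Therefore the triple integral equals 25000π.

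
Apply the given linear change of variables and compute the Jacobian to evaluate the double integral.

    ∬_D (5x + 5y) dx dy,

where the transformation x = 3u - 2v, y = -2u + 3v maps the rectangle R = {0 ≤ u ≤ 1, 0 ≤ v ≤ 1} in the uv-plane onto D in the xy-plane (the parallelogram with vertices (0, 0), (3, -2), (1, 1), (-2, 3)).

Compute the Jacobian determinant of (x, y) with respect to (u, v):

    ∂(x,y)/∂(u,v) = | 3  -2 | = (3)(3) - (-2)(-2) = 5.
                   | -2  3 |

Its absolute value is |J| = 5 (the area scaling factor).

Substituting x = 3u - 2v, y = -2u + 3v into the integrand,

    5x + 5y → 5u + 5v,

so the integral becomes

    ∬_R (5u + 5v) · |J| du dv = ∫_0^1 ∫_0^1 (25u + 25v) dv du.

Inner (v): 25u + 25/2.
Outer (u): 25.

Therefore ∬_D (5x + 5y) dx dy = 25.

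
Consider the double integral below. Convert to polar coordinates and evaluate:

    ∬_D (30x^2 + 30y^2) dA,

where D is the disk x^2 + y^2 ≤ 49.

The region D is 0 ≤ r ≤ 7, 0 ≤ θ ≤ 2π in polar coordinates, where x = r cos(θ), y = r sin(θ), and dA = r dr dθ.

Under the substitution, the integrand becomes 30r^2, so

    ∬_D (30x^2 + 30y^2) dA = ∫_{0}^{2π} ∫_{0}^{7} (30r^2) · r dr dθ.

Inner integral (in r): ∫_{0}^{7} (30r^2) · r dr = 36015/2.

Outer integral (in θ): ∫_{0}^{2π} (36015/2) dθ = 36015π.

Therefore ∬_D (30x^2 + 30y^2) dA = 36015π.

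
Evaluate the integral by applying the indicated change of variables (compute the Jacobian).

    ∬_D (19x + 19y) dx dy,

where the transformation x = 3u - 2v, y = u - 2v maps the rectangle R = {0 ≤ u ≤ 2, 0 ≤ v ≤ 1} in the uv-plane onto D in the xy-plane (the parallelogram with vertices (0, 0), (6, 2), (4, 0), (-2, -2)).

Compute the Jacobian determinant of (x, y) with respect to (u, v):

    ∂(x,y)/∂(u,v) = | 3  -2 | = (3)(-2) - (-2)(1) = -4.
                   | 1  -2 |

Its absolute value is |J| = 4 (the area scaling factor).

Substituting x = 3u - 2v, y = u - 2v into the integrand,

    19x + 19y → 76u - 76v,

so the integral becomes

    ∬_R (76u - 76v) · |J| du dv = ∫_0^2 ∫_0^1 (304u - 304v) dv du.

Inner (v): 304u - 152.
Outer (u): 304.

Therefore ∬_D (19x + 19y) dx dy = 304.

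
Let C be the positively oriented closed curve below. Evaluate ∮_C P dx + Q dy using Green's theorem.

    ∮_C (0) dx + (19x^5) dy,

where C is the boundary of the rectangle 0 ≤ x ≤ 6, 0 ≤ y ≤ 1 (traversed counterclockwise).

Green's theorem converts the closed line integral into a double integral over the enclosed region D:

    ∮_C P dx + Q dy = ∬_D (∂Q/∂x - ∂P/∂y) dA.

Here P = 0, Q = 19x^5, so

    ∂Q/∂x = 95x^4,    ∂P/∂y = 0,
    ∂Q/∂x - ∂P/∂y = 95x^4.

D is the region 0 ≤ x ≤ 6, 0 ≤ y ≤ 1. Evaluating the double integral:

    ∬_D (95x^4) dA = ∫_0^{6} ∫_0^{1} (95x^4) dy dx.

Inner (y from 0 to 1): 95x^4.
Outer (x from 0 to 6): 147744.

Therefore ∮_C P dx + Q dy = 147744.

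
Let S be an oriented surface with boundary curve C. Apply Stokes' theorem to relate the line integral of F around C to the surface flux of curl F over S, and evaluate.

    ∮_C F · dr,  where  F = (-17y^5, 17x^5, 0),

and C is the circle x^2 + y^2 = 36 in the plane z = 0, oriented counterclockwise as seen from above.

Let S be the flat disk x^2 + y^2 ≤ 36 in the plane z = 0, with upward unit normal n̂ = ẑ. By Stokes' theorem,

    ∮_C F · dr = ∬_S (∇ × F) · n̂ dS = ∬_D (curl F)_z dA,

where D is the disk x^2 + y^2 ≤ 36.

Compute the curl of F = (-17y^5, 17x^5, 0):
    (∇ × F)_x = ∂F_z/∂y - ∂F_y/∂z = 0,
    (∇ × F)_y = ∂F_x/∂z - ∂F_z/∂x = 0,
    (∇ × F)_z = ∂F_y/∂x - ∂F_x/∂y = 85x^4 + 85y^4.

On z = 0, (curl F)_z = 85x^4 + 85y^4.

Convert to polar (x = r cos θ, y = r sin θ, dA = r dr dθ); the integrand becomes 85r^4(sin(θ)^4 + cos(θ)^4), so

    ∬_D (curl F)_z dA = ∫_0^{2π} ∫_0^{6} (85r^4(sin(θ)^4 + cos(θ)^4)) · r dr dθ.

Inner (r from 0 to 6): 660960sin(θ)^4 + 660960cos(θ)^4.
Outer (θ from 0 to 2π): 991440π.

Therefore ∮_C F · dr = 991440π.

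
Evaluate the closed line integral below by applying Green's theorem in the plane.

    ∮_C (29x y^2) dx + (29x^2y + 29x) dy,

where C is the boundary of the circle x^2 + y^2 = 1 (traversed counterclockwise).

Green's theorem converts the closed line integral into a double integral over the enclosed region D:

    ∮_C P dx + Q dy = ∬_D (∂Q/∂x - ∂P/∂y) dA.

Here P = 29x y^2, Q = 29x^2y + 29x, so

    ∂Q/∂x = 58x y + 29,    ∂P/∂y = 58x y,
    ∂Q/∂x - ∂P/∂y = 29.

D is the region x^2 + y^2 ≤ 1. Evaluating the double integral:

In polar coordinates (x = r cos θ, y = r sin θ, dA = r dr dθ) the integrand becomes 29, so

    ∬_D (29) dA = ∫_0^{2π} ∫_0^{1} (29) · r dr dθ.

Inner (r from 0 to 1): 29/2.
Outer (θ from 0 to 2π): 29π.

Therefore ∮_C P dx + Q dy = 29π.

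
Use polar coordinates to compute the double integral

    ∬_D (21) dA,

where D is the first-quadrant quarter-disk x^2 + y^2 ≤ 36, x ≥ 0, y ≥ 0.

The region D is 0 ≤ r ≤ 6, 0 ≤ θ ≤ π/2 in polar coordinates, where x = r cos(θ), y = r sin(θ), and dA = r dr dθ.

Under the substitution, the integrand becomes 21, so

    ∬_D (21) dA = ∫_{0}^{π/2} ∫_{0}^{6} (21) · r dr dθ.

Inner integral (in r): ∫_{0}^{6} (21) · r dr = 378.

Outer integral (in θ): ∫_{0}^{π/2} (378) dθ = 189π.

Therefore ∬_D (21) dA = 189π.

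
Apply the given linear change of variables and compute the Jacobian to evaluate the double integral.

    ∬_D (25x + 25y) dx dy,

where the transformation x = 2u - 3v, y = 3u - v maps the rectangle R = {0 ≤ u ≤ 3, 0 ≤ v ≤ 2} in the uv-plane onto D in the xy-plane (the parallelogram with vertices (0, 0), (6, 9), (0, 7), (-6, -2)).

Compute the Jacobian determinant of (x, y) with respect to (u, v):

    ∂(x,y)/∂(u,v) = | 2  -3 | = (2)(-1) - (-3)(3) = 7.
                   | 3  -1 |

Its absolute value is |J| = 7 (the area scaling factor).

Substituting x = 2u - 3v, y = 3u - v into the integrand,

    25x + 25y → 125u - 100v,

so the integral becomes

    ∬_R (125u - 100v) · |J| du dv = ∫_0^3 ∫_0^2 (875u - 700v) dv du.

Inner (v): 1750u - 1400.
Outer (u): 3675.

Therefore ∬_D (25x + 25y) dx dy = 3675.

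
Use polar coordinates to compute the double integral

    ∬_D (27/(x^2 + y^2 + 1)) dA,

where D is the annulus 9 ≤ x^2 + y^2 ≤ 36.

The region D is 3 ≤ r ≤ 6, 0 ≤ θ ≤ 2π in polar coordinates, where x = r cos(θ), y = r sin(θ), and dA = r dr dθ.

Under the substitution, the integrand becomes 27/(r^2 + 1), so

    ∬_D (27/(x^2 + y^2 + 1)) dA = ∫_{0}^{2π} ∫_{3}^{6} (27/(r^2 + 1)) · r dr dθ.

Inner integral (in r): ∫_{3}^{6} (27/(r^2 + 1)) · r dr = log(243569224216081305397sqrt(370)/100000000000000).

Outer integral (in θ): ∫_{0}^{2π} (log(243569224216081305397sqrt(370)/100000000000000)) dθ = log((243569224216081305397sqrt(370)/100000000000000)^(2π)).

Therefore ∬_D (27/(x^2 + y^2 + 1)) dA = log((243569224216081305397sqrt(370)/100000000000000)^(2π)).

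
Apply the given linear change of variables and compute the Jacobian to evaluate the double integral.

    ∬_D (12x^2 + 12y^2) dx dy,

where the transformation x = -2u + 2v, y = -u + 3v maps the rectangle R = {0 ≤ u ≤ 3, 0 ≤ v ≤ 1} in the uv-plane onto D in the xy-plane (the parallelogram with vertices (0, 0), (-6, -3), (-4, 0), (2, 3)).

Compute the Jacobian determinant of (x, y) with respect to (u, v):

    ∂(x,y)/∂(u,v) = | -2  2 | = (-2)(3) - (2)(-1) = -4.
                   | -1  3 |

Its absolute value is |J| = 4 (the area scaling factor).

Substituting x = -2u + 2v, y = -u + 3v into the integrand,

    12x^2 + 12y^2 → 60u^2 - 168u v + 156v^2,

so the integral becomes

    ∬_R (60u^2 - 168u v + 156v^2) · |J| du dv = ∫_0^3 ∫_0^1 (240u^2 - 672u v + 624v^2) dv du.

Inner (v): 240u^2 - 336u + 208.
Outer (u): 1272.

Therefore ∬_D (12x^2 + 12y^2) dx dy = 1272.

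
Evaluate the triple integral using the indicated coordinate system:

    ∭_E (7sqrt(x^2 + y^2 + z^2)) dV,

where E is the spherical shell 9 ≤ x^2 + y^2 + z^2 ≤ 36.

In spherical coordinates, x = ρ sin(φ) cos(θ), y = ρ sin(φ) sin(θ), z = ρ cos(φ), and dV = ρ^2 sin(φ) dρ dφ dθ.

The integrand becomes 7ρ, so

    ∭_E (7sqrt(x^2 + y^2 + z^2)) dV = ∫_{0}^{2π} ∫_{0}^{π} ∫_{3}^{6} (7ρ) · ρ^2 sin(φ) dρ dφ dθ.

Inner (ρ): 8505sin(φ)/4.
Middle (φ): 8505/2.
Outer (θ): 8505π.

Therefore the triple integral equals 8505π.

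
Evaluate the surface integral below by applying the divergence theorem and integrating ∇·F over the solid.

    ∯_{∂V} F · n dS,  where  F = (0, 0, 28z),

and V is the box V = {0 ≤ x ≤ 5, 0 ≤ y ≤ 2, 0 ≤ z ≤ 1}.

By the divergence theorem,

    ∯_{∂V} F · n dS = ∭_V (∇ · F) dV.

Compute the divergence:
    ∇ · F = ∂F_x/∂x + ∂F_y/∂y + ∂F_z/∂z = 0 + 0 + 28 = 28.

V is a rectangular box, so dV = dx dy dz with 0 ≤ x ≤ 5, 0 ≤ y ≤ 2, 0 ≤ z ≤ 1.

Integrate (28) over V as an iterated integral:

    ∭_V (∇·F) dV = ∫_0^{5} ∫_0^{2} ∫_0^{1} (28) dz dy dx.

Inner (z from 0 to 1): 28.
Middle (y from 0 to 2): 56.
Outer (x from 0 to 5): 280.

Therefore ∯_{∂V} F · n dS = 280.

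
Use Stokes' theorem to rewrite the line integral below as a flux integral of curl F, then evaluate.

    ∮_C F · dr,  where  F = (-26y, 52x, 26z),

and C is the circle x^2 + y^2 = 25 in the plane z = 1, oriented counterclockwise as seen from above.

Let S be the flat disk x^2 + y^2 ≤ 25 in the plane z = 1, with upward unit normal n̂ = ẑ. By Stokes' theorem,

    ∮_C F · dr = ∬_S (∇ × F) · n̂ dS = ∬_D (curl F)_z dA,

where D is the disk x^2 + y^2 ≤ 25.

Compute the curl of F = (-26y, 52x, 26z):
    (∇ × F)_x = ∂F_z/∂y - ∂F_y/∂z = 0,
    (∇ × F)_y = ∂F_x/∂z - ∂F_z/∂x = 0,
    (∇ × F)_z = ∂F_y/∂x - ∂F_x/∂y = 78.

On z = 1, (curl F)_z = 78.

Convert to polar (x = r cos θ, y = r sin θ, dA = r dr dθ); the integrand becomes 78, so

    ∬_D (curl F)_z dA = ∫_0^{2π} ∫_0^{5} (78) · r dr dθ.

Inner (r from 0 to 5): 975.
Outer (θ from 0 to 2π): 1950π.

Therefore ∮_C F · dr = 1950π.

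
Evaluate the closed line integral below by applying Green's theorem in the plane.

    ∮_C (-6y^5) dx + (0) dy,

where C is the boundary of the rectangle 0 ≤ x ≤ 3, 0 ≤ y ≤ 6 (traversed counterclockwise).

Green's theorem converts the closed line integral into a double integral over the enclosed region D:

    ∮_C P dx + Q dy = ∬_D (∂Q/∂x - ∂P/∂y) dA.

Here P = -6y^5, Q = 0, so

    ∂Q/∂x = 0,    ∂P/∂y = -30y^4,
    ∂Q/∂x - ∂P/∂y = 30y^4.

D is the region 0 ≤ x ≤ 3, 0 ≤ y ≤ 6. Evaluating the double integral:

    ∬_D (30y^4) dA = ∫_0^{3} ∫_0^{6} (30y^4) dy dx.

Inner (y from 0 to 6): 46656.
Outer (x from 0 to 3): 139968.

Therefore ∮_C P dx + Q dy = 139968.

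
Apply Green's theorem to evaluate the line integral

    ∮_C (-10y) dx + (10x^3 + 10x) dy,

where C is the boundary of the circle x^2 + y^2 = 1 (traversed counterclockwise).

Green's theorem converts the closed line integral into a double integral over the enclosed region D:

    ∮_C P dx + Q dy = ∬_D (∂Q/∂x - ∂P/∂y) dA.

Here P = -10y, Q = 10x^3 + 10x, so

    ∂Q/∂x = 30x^2 + 10,    ∂P/∂y = -10,
    ∂Q/∂x - ∂P/∂y = 30x^2 + 20.

D is the region x^2 + y^2 ≤ 1. Evaluating the double integral:

In polar coordinates (x = r cos θ, y = r sin θ, dA = r dr dθ) the integrand becomes 30r^2cos(θ)^2 + 20, so

    ∬_D (30x^2 + 20) dA = ∫_0^{2π} ∫_0^{1} (30r^2cos(θ)^2 + 20) · r dr dθ.

Inner (r from 0 to 1): 15cos(θ)^2/2 + 10.
Outer (θ from 0 to 2π): 55π/2.

Therefore ∮_C P dx + Q dy = 55π/2.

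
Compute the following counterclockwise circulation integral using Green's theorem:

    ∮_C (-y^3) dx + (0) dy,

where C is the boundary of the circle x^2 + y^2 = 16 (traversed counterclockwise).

Green's theorem converts the closed line integral into a double integral over the enclosed region D:

    ∮_C P dx + Q dy = ∬_D (∂Q/∂x - ∂P/∂y) dA.

Here P = -y^3, Q = 0, so

    ∂Q/∂x = 0,    ∂P/∂y = -3y^2,
    ∂Q/∂x - ∂P/∂y = 3y^2.

D is the region x^2 + y^2 ≤ 16. Evaluating the double integral:

In polar coordinates (x = r cos θ, y = r sin θ, dA = r dr dθ) the integrand becomes 3r^2sin(θ)^2, so

    ∬_D (3y^2) dA = ∫_0^{2π} ∫_0^{4} (3r^2sin(θ)^2) · r dr dθ.

Inner (r from 0 to 4): 192sin(θ)^2.
Outer (θ from 0 to 2π): 192π.

Therefore ∮_C P dx + Q dy = 192π.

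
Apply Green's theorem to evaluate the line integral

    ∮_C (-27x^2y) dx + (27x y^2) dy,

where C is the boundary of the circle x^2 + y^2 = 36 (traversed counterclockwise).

Green's theorem converts the closed line integral into a double integral over the enclosed region D:

    ∮_C P dx + Q dy = ∬_D (∂Q/∂x - ∂P/∂y) dA.

Here P = -27x^2y, Q = 27x y^2, so

    ∂Q/∂x = 27y^2,    ∂P/∂y = -27x^2,
    ∂Q/∂x - ∂P/∂y = 27x^2 + 27y^2.

D is the region x^2 + y^2 ≤ 36. Evaluating the double integral:

In polar coordinates (x = r cos θ, y = r sin θ, dA = r dr dθ) the integrand becomes 27r^2, so

    ∬_D (27x^2 + 27y^2) dA = ∫_0^{2π} ∫_0^{6} (27r^2) · r dr dθ.

Inner (r from 0 to 6): 8748.
Outer (θ from 0 to 2π): 17496π.

Therefore ∮_C P dx + Q dy = 17496π.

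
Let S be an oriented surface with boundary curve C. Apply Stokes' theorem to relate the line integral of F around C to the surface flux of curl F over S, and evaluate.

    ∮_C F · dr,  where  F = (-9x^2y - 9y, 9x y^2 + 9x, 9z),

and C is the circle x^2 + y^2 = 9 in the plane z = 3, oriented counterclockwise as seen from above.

Let S be the flat disk x^2 + y^2 ≤ 9 in the plane z = 3, with upward unit normal n̂ = ẑ. By Stokes' theorem,

    ∮_C F · dr = ∬_S (∇ × F) · n̂ dS = ∬_D (curl F)_z dA,

where D is the disk x^2 + y^2 ≤ 9.

Compute the curl of F = (-9x^2y - 9y, 9x y^2 + 9x, 9z):
    (∇ × F)_x = ∂F_z/∂y - ∂F_y/∂z = 0,
    (∇ × F)_y = ∂F_x/∂z - ∂F_z/∂x = 0,
    (∇ × F)_z = ∂F_y/∂x - ∂F_x/∂y = 9x^2 + 9y^2 + 18.

On z = 3, (curl F)_z = 9x^2 + 9y^2 + 18.

Convert to polar (x = r cos θ, y = r sin θ, dA = r dr dθ); the integrand becomes 9r^2 + 18, so

    ∬_D (curl F)_z dA = ∫_0^{2π} ∫_0^{3} (9r^2 + 18) · r dr dθ.

Inner (r from 0 to 3): 1053/4.
Outer (θ from 0 to 2π): 1053π/2.

Therefore ∮_C F · dr = 1053π/2.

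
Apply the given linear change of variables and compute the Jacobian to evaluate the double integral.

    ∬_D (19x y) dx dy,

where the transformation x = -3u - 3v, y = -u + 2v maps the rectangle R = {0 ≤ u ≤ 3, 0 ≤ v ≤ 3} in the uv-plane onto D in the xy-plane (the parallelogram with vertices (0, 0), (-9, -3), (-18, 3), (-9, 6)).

Compute the Jacobian determinant of (x, y) with respect to (u, v):

    ∂(x,y)/∂(u,v) = | -3  -3 | = (-3)(2) - (-3)(-1) = -9.
                   | -1  2 |

Its absolute value is |J| = 9 (the area scaling factor).

Substituting x = -3u - 3v, y = -u + 2v into the integrand,

    19x y → 57u^2 - 57u v - 114v^2,

so the integral becomes

    ∬_R (57u^2 - 57u v - 114v^2) · |J| du dv = ∫_0^3 ∫_0^3 (513u^2 - 513u v - 1026v^2) dv du.

Inner (v): 1539u^2 - 4617u/2 - 9234.
Outer (u): -96957/4.

Therefore ∬_D (19x y) dx dy = -96957/4.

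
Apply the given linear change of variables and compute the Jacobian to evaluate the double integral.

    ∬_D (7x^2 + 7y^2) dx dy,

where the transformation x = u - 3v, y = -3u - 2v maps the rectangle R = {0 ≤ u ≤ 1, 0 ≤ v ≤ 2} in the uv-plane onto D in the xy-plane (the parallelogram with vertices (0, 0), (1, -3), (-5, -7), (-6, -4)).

Compute the Jacobian determinant of (x, y) with respect to (u, v):

    ∂(x,y)/∂(u,v) = | 1  -3 | = (1)(-2) - (-3)(-3) = -11.
                   | -3  -2 |

Its absolute value is |J| = 11 (the area scaling factor).

Substituting x = u - 3v, y = -3u - 2v into the integrand,

    7x^2 + 7y^2 → 70u^2 + 42u v + 91v^2,

so the integral becomes

    ∬_R (70u^2 + 42u v + 91v^2) · |J| du dv = ∫_0^1 ∫_0^2 (770u^2 + 462u v + 1001v^2) dv du.

Inner (v): 1540u^2 + 924u + 8008/3.
Outer (u): 10934/3.

Therefore ∬_D (7x^2 + 7y^2) dx dy = 10934/3.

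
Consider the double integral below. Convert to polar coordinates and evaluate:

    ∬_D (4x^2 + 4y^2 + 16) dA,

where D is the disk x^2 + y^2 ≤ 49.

The region D is 0 ≤ r ≤ 7, 0 ≤ θ ≤ 2π in polar coordinates, where x = r cos(θ), y = r sin(θ), and dA = r dr dθ.

Under the substitution, the integrand becomes 4r^2 + 16, so

    ∬_D (4x^2 + 4y^2 + 16) dA = ∫_{0}^{2π} ∫_{0}^{7} (4r^2 + 16) · r dr dθ.

Inner integral (in r): ∫_{0}^{7} (4r^2 + 16) · r dr = 2793.

Outer integral (in θ): ∫_{0}^{2π} (2793) dθ = 5586π.

Therefore ∬_D (4x^2 + 4y^2 + 16) dA = 5586π.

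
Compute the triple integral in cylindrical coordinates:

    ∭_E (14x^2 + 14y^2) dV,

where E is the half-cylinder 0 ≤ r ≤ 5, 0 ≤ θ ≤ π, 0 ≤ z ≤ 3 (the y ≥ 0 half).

In cylindrical coordinates, x = r cos(θ), y = r sin(θ), z = z, and dV = r dr dθ dz.

The integrand becomes 14r^2, so

    ∭_E (14x^2 + 14y^2) dV = ∫_{0}^{π} ∫_{0}^{5} ∫_{0}^{3} (14r^2) · r dz dr dθ.

Inner (z): 42r^3.
Middle (r from 0 to 5): 13125/2.
Outer (θ): 13125π/2.

Therefore the triple integral equals 13125π/2.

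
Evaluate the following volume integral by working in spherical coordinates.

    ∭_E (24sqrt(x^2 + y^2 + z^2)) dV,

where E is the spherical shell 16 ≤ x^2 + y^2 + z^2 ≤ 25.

In spherical coordinates, x = ρ sin(φ) cos(θ), y = ρ sin(φ) sin(θ), z = ρ cos(φ), and dV = ρ^2 sin(φ) dρ dφ dθ.

The integrand becomes 24ρ, so

    ∭_E (24sqrt(x^2 + y^2 + z^2)) dV = ∫_{0}^{2π} ∫_{0}^{π} ∫_{4}^{5} (24ρ) · ρ^2 sin(φ) dρ dφ dθ.

Inner (ρ): 2214sin(φ).
Middle (φ): 4428.
Outer (θ): 8856π.

Therefore the triple integral equals 8856π.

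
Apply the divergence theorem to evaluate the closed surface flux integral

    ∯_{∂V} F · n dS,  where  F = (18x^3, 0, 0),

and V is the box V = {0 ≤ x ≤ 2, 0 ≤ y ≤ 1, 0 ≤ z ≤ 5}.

By the divergence theorem,

    ∯_{∂V} F · n dS = ∭_V (∇ · F) dV.

Compute the divergence:
    ∇ · F = ∂F_x/∂x + ∂F_y/∂y + ∂F_z/∂z = 54x^2 + 0 + 0 = 54x^2.

V is a rectangular box, so dV = dx dy dz with 0 ≤ x ≤ 2, 0 ≤ y ≤ 1, 0 ≤ z ≤ 5.

Integrate (54x^2) over V as an iterated integral:

    ∭_V (∇·F) dV = ∫_0^{2} ∫_0^{1} ∫_0^{5} (54x^2) dz dy dx.

Inner (z from 0 to 5): 270x^2.
Middle (y from 0 to 1): 270x^2.
Outer (x from 0 to 2): 720.

Therefore ∯_{∂V} F · n dS = 720.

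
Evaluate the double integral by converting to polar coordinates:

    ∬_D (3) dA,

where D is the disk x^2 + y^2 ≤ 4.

The region D is 0 ≤ r ≤ 2, 0 ≤ θ ≤ 2π in polar coordinates, where x = r cos(θ), y = r sin(θ), and dA = r dr dθ.

Under the substitution, the integrand becomes 3, so

    ∬_D (3) dA = ∫_{0}^{2π} ∫_{0}^{2} (3) · r dr dθ.

Inner integral (in r): ∫_{0}^{2} (3) · r dr = 6.

Outer integral (in θ): ∫_{0}^{2π} (6) dθ = 12π.

Therefore ∬_D (3) dA = 12π.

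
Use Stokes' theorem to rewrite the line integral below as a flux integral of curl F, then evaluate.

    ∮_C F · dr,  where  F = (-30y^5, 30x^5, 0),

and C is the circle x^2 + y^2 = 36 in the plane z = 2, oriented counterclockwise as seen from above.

Let S be the flat disk x^2 + y^2 ≤ 36 in the plane z = 2, with upward unit normal n̂ = ẑ. By Stokes' theorem,

    ∮_C F · dr = ∬_S (∇ × F) · n̂ dS = ∬_D (curl F)_z dA,

where D is the disk x^2 + y^2 ≤ 36.

Compute the curl of F = (-30y^5, 30x^5, 0):
    (∇ × F)_x = ∂F_z/∂y - ∂F_y/∂z = 0,
    (∇ × F)_y = ∂F_x/∂z - ∂F_z/∂x = 0,
    (∇ × F)_z = ∂F_y/∂x - ∂F_x/∂y = 150x^4 + 150y^4.

On z = 2, (curl F)_z = 150x^4 + 150y^4.

Convert to polar (x = r cos θ, y = r sin θ, dA = r dr dθ); the integrand becomes 150r^4(sin(θ)^4 + cos(θ)^4), so

    ∬_D (curl F)_z dA = ∫_0^{2π} ∫_0^{6} (150r^4(sin(θ)^4 + cos(θ)^4)) · r dr dθ.

Inner (r from 0 to 6): 1166400sin(θ)^4 + 1166400cos(θ)^4.
Outer (θ from 0 to 2π): 1749600π.

Therefore ∮_C F · dr = 1749600π.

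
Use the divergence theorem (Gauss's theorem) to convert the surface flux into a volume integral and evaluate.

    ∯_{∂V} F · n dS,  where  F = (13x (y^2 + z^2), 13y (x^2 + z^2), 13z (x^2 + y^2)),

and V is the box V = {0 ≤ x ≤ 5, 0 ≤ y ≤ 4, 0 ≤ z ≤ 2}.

By the divergence theorem,

    ∯_{∂V} F · n dS = ∭_V (∇ · F) dV.

Compute the divergence:
    ∇ · F = ∂F_x/∂x + ∂F_y/∂y + ∂F_z/∂z = 13y^2 + 13z^2 + 13x^2 + 13z^2 + 13x^2 + 13y^2 = 26x^2 + 26y^2 + 26z^2.

V is a rectangular box, so dV = dx dy dz with 0 ≤ x ≤ 5, 0 ≤ y ≤ 4, 0 ≤ z ≤ 2.

Integrate (26x^2 + 26y^2 + 26z^2) over V as an iterated integral:

    ∭_V (∇·F) dV = ∫_0^{5} ∫_0^{4} ∫_0^{2} (26x^2 + 26y^2 + 26z^2) dz dy dx.

Inner (z from 0 to 2): 52x^2 + 52y^2 + 208/3.
Middle (y from 0 to 4): 208x^2 + 4160/3.
Outer (x from 0 to 5): 15600.

Therefore ∯_{∂V} F · n dS = 15600.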